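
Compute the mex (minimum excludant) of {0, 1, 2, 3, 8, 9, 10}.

The values 0, 1, 2, 3 are all present; 4 is the first non-negative integer missing from the set.

4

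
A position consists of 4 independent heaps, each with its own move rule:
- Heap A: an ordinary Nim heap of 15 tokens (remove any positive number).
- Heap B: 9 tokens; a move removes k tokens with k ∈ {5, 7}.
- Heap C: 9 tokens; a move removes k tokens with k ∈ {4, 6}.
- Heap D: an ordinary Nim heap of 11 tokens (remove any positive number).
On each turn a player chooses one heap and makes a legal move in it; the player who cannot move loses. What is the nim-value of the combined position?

Heap A is a plain Nim heap of size 15, so its Grundy value is 15.
For heap B, compute g(0), g(1), … with moves {5, 7}:
g(0) = mex{} = 0
g(1) = mex{} = 0
g(2) = mex{} = 0
g(3) = mex{} = 0
g(4) = mex{} = 0
g(5) = mex{0} = 1
g(6) = mex{0} = 1
g(7) = mex{0} = 1
g(8) = mex{0} = 1
g(9) = mex{0} = 1
So g(9) = 1.
For heap C, compute g(0), g(1), … with moves {4, 6}:
k:     0  1  2  3  4  5  6  7  8  9
g(k):  0  0  0  0  1  1  1  1  2  2
So g(9) = 2.
Heap D is a plain Nim heap of size 11, so its Grundy value is 11.
The value of a disjunctive sum is the nim-sum of the parts.
Combined value = 15 ⊕ 1 ⊕ 2 ⊕ 11 = 7.

7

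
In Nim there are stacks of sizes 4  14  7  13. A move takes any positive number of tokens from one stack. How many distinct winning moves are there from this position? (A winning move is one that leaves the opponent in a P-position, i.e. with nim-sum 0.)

0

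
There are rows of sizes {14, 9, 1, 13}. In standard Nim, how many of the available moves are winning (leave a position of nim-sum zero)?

Compute the nim-sum pairwise:
14 ^ 9 = 7
7 ^ 1 = 6
6 ^ 13 = 11
The overall nim-sum is X = 11. A row of size p has a winning move iff p XOR X < p (reduce it to p XOR X).
  14: 14 XOR 11 = 5 < 14 — winning move (to 5).
  9: 9 XOR 11 = 2 < 9 — winning move (to 2).
  1: 1 XOR 11 = 10 ≥ 1 — no move.
  13: 13 XOR 11 = 6 < 13 — winning move (to 6).
That gives 3 winning moves.

3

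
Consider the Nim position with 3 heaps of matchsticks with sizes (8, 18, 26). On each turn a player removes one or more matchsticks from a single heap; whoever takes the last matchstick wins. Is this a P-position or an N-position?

P-position

Compute the nim-sum pairwise:
8 ^ 18 = 26
26 ^ 26 = 0
The nim-sum is 0, so this is a P-position: the player to move is in a losing position under optimal play.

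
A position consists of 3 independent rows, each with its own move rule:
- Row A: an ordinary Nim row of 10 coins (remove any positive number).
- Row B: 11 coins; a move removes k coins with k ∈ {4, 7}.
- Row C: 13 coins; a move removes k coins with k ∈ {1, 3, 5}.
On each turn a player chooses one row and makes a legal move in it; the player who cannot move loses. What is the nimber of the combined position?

11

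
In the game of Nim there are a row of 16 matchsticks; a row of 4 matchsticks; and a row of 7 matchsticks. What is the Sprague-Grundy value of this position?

19

Compute the nim-sum pairwise:
16 ^ 4 = 20
20 ^ 7 = 19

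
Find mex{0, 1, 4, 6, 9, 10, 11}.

2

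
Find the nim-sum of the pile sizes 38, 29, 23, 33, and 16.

29

Compute the nim-sum pairwise:
38 ⊕ 29 = 59
59 ⊕ 23 = 44
44 ⊕ 33 = 13
13 ⊕ 16 = 29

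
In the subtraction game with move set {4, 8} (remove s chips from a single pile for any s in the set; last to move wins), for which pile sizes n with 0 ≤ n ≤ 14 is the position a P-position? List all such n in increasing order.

Build the Grundy sequence with g(k) = mex{g(k−s) : s ∈ {4, 8}, s ≤ k}:
k:     0  1  2  3  4  5  6  7  8  9 10 11 12 13 14
g(k):  0  0  0  0  1  1  1  1  2  2  2  2  0  0  0
The P-positions (g = 0) in 0..14 are 0, 1, 2, 3, 12, 13, 14.

0, 1, 2, 3, 12, 13, 14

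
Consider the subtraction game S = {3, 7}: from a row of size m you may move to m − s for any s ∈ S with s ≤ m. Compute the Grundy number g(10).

0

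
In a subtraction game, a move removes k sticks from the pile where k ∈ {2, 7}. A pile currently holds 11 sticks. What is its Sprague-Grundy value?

1

Build the Grundy sequence with g(k) = mex{g(k−s) : s ∈ {2, 7}, s ≤ k}:
k:     0  1  2  3  4  5  6  7  8  9 10 11
g(k):  0  0  1  1  0  0  1  1  2  0  0  1
So g(11) = 1.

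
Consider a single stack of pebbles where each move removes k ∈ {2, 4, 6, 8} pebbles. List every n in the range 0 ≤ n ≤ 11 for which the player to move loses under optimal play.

0, 1, 10, 11

Grundy values for subtraction set {2, 4, 6, 8}:
k:     0  1  2  3  4  5  6  7  8  9 10 11
g(k):  0  0  1  1  2  2  3  3  4  4  0  0
The P-positions (g = 0) in 0..11 are 0, 1, 10, 11.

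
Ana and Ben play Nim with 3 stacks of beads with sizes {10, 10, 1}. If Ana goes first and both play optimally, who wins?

Nim-sum: 10 ⊕ 10 ⊕ 1 = 1.
The nim-sum is 1 ≠ 0, so this is an N-position: the player to move can win; Ana has a winning move.

Ana wins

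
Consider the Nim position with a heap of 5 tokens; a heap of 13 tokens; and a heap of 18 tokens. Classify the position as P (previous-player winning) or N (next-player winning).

Nim-sum: 5 ⊕ 13 ⊕ 18 = 26.
The nim-sum is 26 ≠ 0, so this is an N-position: the player to move can win.

N-position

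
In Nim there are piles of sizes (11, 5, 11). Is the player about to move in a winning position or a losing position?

Nim-sum: 11 XOR 5 XOR 11 = 5.
The nim-sum is 5 ≠ 0, so this is an N-position: the player to move can win.

Winning position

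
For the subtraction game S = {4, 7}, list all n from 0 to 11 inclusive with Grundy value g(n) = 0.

0, 1, 2, 3, 11

Grundy values for subtraction set {4, 7}:
k:     0  1  2  3  4  5  6  7  8  9 10 11
g(k):  0  0  0  0  1  1  1  1  2  2  2  0
The P-positions (g = 0) in 0..11 are 0, 1, 2, 3, 11.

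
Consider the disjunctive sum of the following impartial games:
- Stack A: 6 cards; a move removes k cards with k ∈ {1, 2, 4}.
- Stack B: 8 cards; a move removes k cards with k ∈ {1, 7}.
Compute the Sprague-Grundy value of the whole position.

0

Build the Grundy sequence for stack A with g(k) = mex{g(k−s) : s ∈ {1, 2, 4}, s ≤ k}:
k:     0  1  2  3  4  5  6
g(k):  0  1  2  0  1  2  0
So g(6) = 0.
For stack B, compute g(0), g(1), … with moves {1, 7}:
g(0) = mex{} = 0
g(1) = mex{0} = 1
g(2) = mex{1} = 0
g(3) = mex{0} = 1
g(4) = mex{1} = 0
g(5) = mex{0} = 1
g(6) = mex{1} = 0
g(7) = mex{0} = 1
g(8) = mex{1} = 0
So g(8) = 0.
The value of a disjunctive sum is the nim-sum of the parts.
Combined value = 0 XOR 0 = 0.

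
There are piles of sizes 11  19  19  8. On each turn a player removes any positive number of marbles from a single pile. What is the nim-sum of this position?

3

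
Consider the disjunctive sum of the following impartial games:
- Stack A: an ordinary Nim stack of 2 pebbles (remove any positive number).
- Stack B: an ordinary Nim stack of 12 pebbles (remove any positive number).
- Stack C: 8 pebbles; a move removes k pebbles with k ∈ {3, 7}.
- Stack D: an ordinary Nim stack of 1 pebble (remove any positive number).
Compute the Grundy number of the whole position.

Stack A is a plain Nim stack of size 2, so its Grundy value is 2.
Stack B is a plain Nim stack of size 12, so its Grundy value is 12.
For stack C, compute g(0), g(1), … with moves {3, 7}:
k:     0  1  2  3  4  5  6  7  8
g(k):  0  0  0  1  1  1  0  2  2
So g(8) = 2.
Stack D is a plain Nim stack of size 1, so its Grundy value is 1.
The value of a disjunctive sum is the nim-sum of the parts.
Combined value = 2 XOR 12 XOR 2 XOR 1 = 13.

13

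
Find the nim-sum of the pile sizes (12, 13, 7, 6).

0

Compute the nim-sum pairwise:
12 XOR 13 = 1
1 XOR 7 = 6
6 XOR 6 = 0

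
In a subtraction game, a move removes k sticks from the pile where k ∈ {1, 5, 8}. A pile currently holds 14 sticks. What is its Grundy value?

1

Compute g(0), g(1), … for moves {1, 5, 8}:
k:     0  1  2  3  4  5  6  7  8  9 10 11 12 13 14
g(k):  0  1  0  1  0  1  0  1  2  3  2  3  2  0  1
So g(14) = 1.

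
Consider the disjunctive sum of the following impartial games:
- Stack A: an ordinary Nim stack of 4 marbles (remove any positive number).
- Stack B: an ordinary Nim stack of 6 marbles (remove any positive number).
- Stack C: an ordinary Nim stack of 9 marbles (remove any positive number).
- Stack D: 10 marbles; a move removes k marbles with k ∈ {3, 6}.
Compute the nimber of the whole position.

Stack A is a plain Nim stack of size 4, so its Grundy value is 4.
Stack B is a plain Nim stack of size 6, so its Grundy value is 6.
Stack C is a plain Nim stack of size 9, so its Grundy value is 9.
For stack D, compute g(0), g(1), … with moves {3, 6}:
g(0) = mex{} = 0
g(1) = mex{} = 0
g(2) = mex{} = 0
g(3) = mex{0} = 1
g(4) = mex{0} = 1
g(5) = mex{0} = 1
g(6) = mex{0,1} = 2
g(7) = mex{0,1} = 2
g(8) = mex{0,1} = 2
g(9) = mex{1,2} = 0
g(10) = mex{1,2} = 0
So g(10) = 0.
The value of a disjunctive sum is the nim-sum of the parts.
Combined value = 4 XOR 6 XOR 9 XOR 0 = 11.

11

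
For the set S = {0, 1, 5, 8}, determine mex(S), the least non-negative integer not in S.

2

The values 0, 1 are all present; 2 is the first non-negative integer missing from the set.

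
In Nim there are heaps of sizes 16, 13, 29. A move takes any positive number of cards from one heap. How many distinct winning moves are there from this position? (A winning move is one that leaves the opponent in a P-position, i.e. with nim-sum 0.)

Nim-sum: 16 ⊕ 13 ⊕ 29 = 0.
The nim-sum is already 0, so every move leaves a nonzero nim-sum — there are no winning moves.

0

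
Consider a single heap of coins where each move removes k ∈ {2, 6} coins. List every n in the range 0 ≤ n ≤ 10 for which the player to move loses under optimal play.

0, 1, 4, 5, 8, 9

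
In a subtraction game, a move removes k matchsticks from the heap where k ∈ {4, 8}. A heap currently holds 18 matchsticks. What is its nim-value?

1

Build the Grundy sequence with g(k) = mex{g(k−s) : s ∈ {4, 8}, s ≤ k}:
k:     0  1  2  3  4  5  6  7  8  9 10 11 12 13 14 15 16 17 18
g(k):  0  0  0  0  1  1  1  1  2  2  2  2  0  0  0  0  1  1  1
So g(18) = 1.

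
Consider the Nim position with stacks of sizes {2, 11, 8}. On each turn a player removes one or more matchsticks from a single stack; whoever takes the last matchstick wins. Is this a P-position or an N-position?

N-position

Compute the nim-sum pairwise:
2 XOR 11 = 9
9 XOR 8 = 1
The nim-sum is 1 ≠ 0, so this is an N-position: the player to move can win.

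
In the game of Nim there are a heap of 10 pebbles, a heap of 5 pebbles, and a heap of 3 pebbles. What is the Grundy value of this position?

12

Bitwise XOR of the heap sizes:
  1010  (10)
  0101  (5)
  0011  (3)
  ----
  1100  (12)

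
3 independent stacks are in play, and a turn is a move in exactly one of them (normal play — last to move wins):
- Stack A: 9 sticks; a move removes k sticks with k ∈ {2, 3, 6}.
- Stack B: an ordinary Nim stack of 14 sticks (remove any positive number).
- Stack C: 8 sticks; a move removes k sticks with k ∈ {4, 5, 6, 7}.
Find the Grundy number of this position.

Build the Grundy sequence for stack A with g(k) = mex{g(k−s) : s ∈ {2, 3, 6}, s ≤ k}:
g(0) = mex{} = 0
g(1) = mex{} = 0
g(2) = mex{0} = 1
g(3) = mex{0} = 1
g(4) = mex{0,1} = 2
g(5) = mex{1} = 0
g(6) = mex{0,1,2} = 3
g(7) = mex{0,2} = 1
g(8) = mex{0,1,3} = 2
g(9) = mex{1,3} = 0
So g(9) = 0.
Stack B is a plain Nim stack of size 14, so its Grundy value is 14.
For stack C, compute g(0), g(1), … with moves {4, 5, 6, 7}:
k:     0  1  2  3  4  5  6  7  8
g(k):  0  0  0  0  1  1  1  1  2
So g(8) = 2.
The value of a disjunctive sum is the nim-sum of the parts.
Combined value = 0 XOR 14 XOR 2 = 12.

12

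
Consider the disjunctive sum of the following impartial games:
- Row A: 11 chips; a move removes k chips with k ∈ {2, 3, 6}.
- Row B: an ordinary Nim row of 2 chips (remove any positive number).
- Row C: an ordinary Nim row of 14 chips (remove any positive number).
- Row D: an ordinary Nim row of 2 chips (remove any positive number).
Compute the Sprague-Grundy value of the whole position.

15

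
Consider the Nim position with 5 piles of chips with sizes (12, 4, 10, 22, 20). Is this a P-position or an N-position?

Compute the nim-sum pairwise:
12 ^ 4 = 8
8 ^ 10 = 2
2 ^ 22 = 20
20 ^ 20 = 0
The nim-sum is 0, so this is a P-position: the player to move is in a losing position under optimal play.

P-position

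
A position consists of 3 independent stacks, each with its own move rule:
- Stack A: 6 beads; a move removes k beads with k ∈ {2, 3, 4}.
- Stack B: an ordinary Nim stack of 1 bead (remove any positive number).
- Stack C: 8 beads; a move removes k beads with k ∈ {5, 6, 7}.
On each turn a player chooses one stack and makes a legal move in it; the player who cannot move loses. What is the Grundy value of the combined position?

0

Grundy values for stack A (subtraction set {2, 3, 4}):
g(0) = mex{} = 0
g(1) = mex{} = 0
g(2) = mex{0} = 1
g(3) = mex{0} = 1
g(4) = mex{0,1} = 2
g(5) = mex{0,1} = 2
g(6) = mex{1,2} = 0
So g(6) = 0.
Stack B is a plain Nim stack of size 1, so its Grundy value is 1.
For stack C, compute g(0), g(1), … with moves {5, 6, 7}:
k:     0  1  2  3  4  5  6  7  8
g(k):  0  0  0  0  0  1  1  1  1
So g(8) = 1.
By the Sprague-Grundy theorem, the Grundy value of a sum of independent games is the XOR of the component values.
Combined value = 0 XOR 1 XOR 1 = 0.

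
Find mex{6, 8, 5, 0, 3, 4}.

0 is in the set but 1 is not, so the mex is 1.

1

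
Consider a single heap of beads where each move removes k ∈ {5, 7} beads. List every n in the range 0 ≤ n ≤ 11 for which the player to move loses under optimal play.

Build the Grundy sequence with g(k) = mex{g(k−s) : s ∈ {5, 7}, s ≤ k}:
k:     0  1  2  3  4  5  6  7  8  9 10 11
g(k):  0  0  0  0  0  1  1  1  1  1  2  2
The P-positions (g = 0) in 0..11 are 0, 1, 2, 3, 4.

0, 1, 2, 3, 4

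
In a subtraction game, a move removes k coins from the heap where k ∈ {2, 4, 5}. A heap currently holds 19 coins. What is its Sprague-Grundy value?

Build the Grundy sequence with g(k) = mex{g(k−s) : s ∈ {2, 4, 5}, s ≤ k}:
k:     0  1  2  3  4  5  6  7  8  9 10 11 12 13 14 15 16 17 18 19
g(k):  0  0  1  1  2  2  3  0  0  1  1  2  2  3  0  0  1  1  2  2
So g(19) = 2.

2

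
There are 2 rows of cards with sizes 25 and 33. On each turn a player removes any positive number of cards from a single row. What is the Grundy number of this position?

56

Compute the nim-sum pairwise:
25 XOR 33 = 56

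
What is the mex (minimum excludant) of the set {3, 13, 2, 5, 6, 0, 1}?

4

The values 0, 1, 2, 3 are all present; 4 is the first non-negative integer missing from the set.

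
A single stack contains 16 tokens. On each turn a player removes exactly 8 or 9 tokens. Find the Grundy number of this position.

2

Compute g(0), g(1), … for moves {8, 9}:
k:     0  1  2  3  4  5  6  7  8  9 10 11 12 13 14 15 16
g(k):  0  0  0  0  0  0  0  0  1  1  1  1  1  1  1  1  2
So g(16) = 2.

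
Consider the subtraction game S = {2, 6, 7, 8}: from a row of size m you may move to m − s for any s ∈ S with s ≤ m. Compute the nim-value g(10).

3

Build the Grundy sequence with g(k) = mex{g(k−s) : s ∈ {2, 6, 7, 8}, s ≤ k}:
k:     0  1  2  3  4  5  6  7  8  9 10
g(k):  0  0  1  1  0  0  1  1  2  2  3
So g(10) = 3.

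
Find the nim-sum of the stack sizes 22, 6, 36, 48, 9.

13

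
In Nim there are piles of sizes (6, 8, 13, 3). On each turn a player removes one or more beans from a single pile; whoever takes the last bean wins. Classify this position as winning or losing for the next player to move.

Losing position

Compute the nim-sum pairwise:
6 XOR 8 = 14
14 XOR 13 = 3
3 XOR 3 = 0
The nim-sum is 0, so this is a P-position: the player to move is in a losing position under optimal play.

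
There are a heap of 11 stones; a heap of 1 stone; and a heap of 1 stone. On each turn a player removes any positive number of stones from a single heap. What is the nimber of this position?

In binary:
  1011  (11)
  0001  (1)
  0001  (1)
  ----
  1011  (11)

11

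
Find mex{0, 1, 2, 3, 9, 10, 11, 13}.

4

The values 0, 1, 2, 3 are all present; 4 is the first non-negative integer missing from the set.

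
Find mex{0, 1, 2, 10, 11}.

The values 0, 1, 2 are all present; 3 is the first non-negative integer missing from the set.

3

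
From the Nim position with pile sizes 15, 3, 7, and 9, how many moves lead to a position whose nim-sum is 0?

Nim-sum: 15 ⊕ 3 ⊕ 7 ⊕ 9 = 2.
The overall nim-sum is X = 2. A pile of size p has a winning move iff p XOR X < p (reduce it to p XOR X).
  15: 15 XOR 2 = 13 < 15 — winning move (to 13).
  3: 3 XOR 2 = 1 < 3 — winning move (to 1).
  7: 7 XOR 2 = 5 < 7 — winning move (to 5).
  9: 9 XOR 2 = 11 ≥ 9 — no move.
That gives 3 winning moves.

3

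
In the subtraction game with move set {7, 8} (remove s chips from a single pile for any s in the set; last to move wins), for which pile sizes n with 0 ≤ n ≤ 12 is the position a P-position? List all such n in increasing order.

0, 1, 2, 3, 4, 5, 6

Build the Grundy sequence with g(k) = mex{g(k−s) : s ∈ {7, 8}, s ≤ k}:
g(0) = mex{} = 0
g(1) = mex{} = 0
g(2) = mex{} = 0
g(3) = mex{} = 0
g(4) = mex{} = 0
g(5) = mex{} = 0
g(6) = mex{} = 0
g(7) = mex{0} = 1
g(8) = mex{0} = 1
g(9) = mex{0} = 1
g(10) = mex{0} = 1
g(11) = mex{0} = 1
g(12) = mex{0} = 1
The P-positions (g = 0) in 0..12 are 0, 1, 2, 3, 4, 5, 6.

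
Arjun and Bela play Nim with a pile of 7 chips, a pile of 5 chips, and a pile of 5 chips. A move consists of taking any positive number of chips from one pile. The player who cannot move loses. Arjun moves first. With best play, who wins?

Arjun wins

Bitwise XOR of the heap sizes:
  111  (7)
  101  (5)
  101  (5)
  ---
  111  (7)
The nim-sum is 7 ≠ 0, so this is an N-position: the player to move can win; Arjun has a winning move.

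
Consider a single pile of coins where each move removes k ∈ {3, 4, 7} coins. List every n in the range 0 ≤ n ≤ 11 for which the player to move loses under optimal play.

Build the Grundy sequence with g(k) = mex{g(k−s) : s ∈ {3, 4, 7}, s ≤ k}:
g(0) = mex{} = 0
g(1) = mex{} = 0
g(2) = mex{} = 0
g(3) = mex{0} = 1
g(4) = mex{0} = 1
g(5) = mex{0} = 1
g(6) = mex{0,1} = 2
g(7) = mex{0,1} = 2
g(8) = mex{0,1} = 2
g(9) = mex{0,1,2} = 3
g(10) = mex{1,2} = 0
g(11) = mex{1,2} = 0
The P-positions (g = 0) in 0..11 are 0, 1, 2, 10, 11.

0, 1, 2, 10, 11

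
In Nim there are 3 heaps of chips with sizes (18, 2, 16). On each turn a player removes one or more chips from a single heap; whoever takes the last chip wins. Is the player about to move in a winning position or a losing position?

Compute the nim-sum pairwise:
18 ⊕ 2 = 16
16 ⊕ 16 = 0
The nim-sum is 0, so this is a P-position: the player to move is in a losing position under optimal play.

Losing position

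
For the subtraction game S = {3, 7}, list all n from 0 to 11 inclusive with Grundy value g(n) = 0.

Grundy values for subtraction set {3, 7}:
k:     0  1  2  3  4  5  6  7  8  9 10 11
g(k):  0  0  0  1  1  1  0  2  2  1  0  0
The P-positions (g = 0) in 0..11 are 0, 1, 2, 6, 10, 11.

0, 1, 2, 6, 10, 11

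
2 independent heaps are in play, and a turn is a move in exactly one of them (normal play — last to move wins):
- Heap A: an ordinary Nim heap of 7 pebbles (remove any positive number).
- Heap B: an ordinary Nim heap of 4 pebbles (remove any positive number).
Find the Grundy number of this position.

3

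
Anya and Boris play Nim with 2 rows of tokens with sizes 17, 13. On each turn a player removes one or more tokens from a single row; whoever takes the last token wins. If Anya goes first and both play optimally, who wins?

Anya wins

Bitwise XOR of the heap sizes:
  10001  (17)
  01101  (13)
  -----
  11100  (28)
The nim-sum is 28 ≠ 0, so this is an N-position: the player to move can win; Anya has a winning move.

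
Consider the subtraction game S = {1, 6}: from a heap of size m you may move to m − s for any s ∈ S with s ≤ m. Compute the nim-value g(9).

0

Build the Grundy sequence with g(k) = mex{g(k−s) : s ∈ {1, 6}, s ≤ k}:
k:     0  1  2  3  4  5  6  7  8  9
g(k):  0  1  0  1  0  1  2  0  1  0
So g(9) = 0.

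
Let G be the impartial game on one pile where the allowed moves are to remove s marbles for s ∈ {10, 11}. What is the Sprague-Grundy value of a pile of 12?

1

Grundy values for subtraction set {10, 11}:
k:     0  1  2  3  4  5  6  7  8  9 10 11 12
g(k):  0  0  0  0  0  0  0  0  0  0  1  1  1
So g(12) = 1.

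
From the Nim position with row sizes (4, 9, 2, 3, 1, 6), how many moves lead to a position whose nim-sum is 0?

Write each in binary and XOR column by column:
  0100  (4)
  1001  (9)
  0010  (2)
  0011  (3)
  0001  (1)
  0110  (6)
  ----
  1011  (11)
The overall nim-sum is X = 11. A row of size p has a winning move iff p XOR X < p (reduce it to p XOR X).
  4: 4 XOR 11 = 15 ≥ 4 — no move.
  9: 9 XOR 11 = 2 < 9 — winning move (to 2).
  2: 2 XOR 11 = 9 ≥ 2 — no move.
  3: 3 XOR 11 = 8 ≥ 3 — no move.
  1: 1 XOR 11 = 10 ≥ 1 — no move.
  6: 6 XOR 11 = 13 ≥ 6 — no move.
That gives 1 winning move.

1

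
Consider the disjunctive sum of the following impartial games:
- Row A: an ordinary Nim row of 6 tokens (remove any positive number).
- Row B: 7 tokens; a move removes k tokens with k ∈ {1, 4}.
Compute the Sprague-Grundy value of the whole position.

6

Row A is a plain Nim row of size 6, so its Grundy value is 6.
Grundy values for row B (subtraction set {1, 4}):
k:     0  1  2  3  4  5  6  7
g(k):  0  1  0  1  2  0  1  0
So g(7) = 0.
The value of a disjunctive sum is the nim-sum of the parts.
Combined value = 6 ⊕ 0 = 6.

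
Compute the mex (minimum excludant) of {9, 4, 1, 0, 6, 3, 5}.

2

The values 0, 1 are all present; 2 is the first non-negative integer missing from the set.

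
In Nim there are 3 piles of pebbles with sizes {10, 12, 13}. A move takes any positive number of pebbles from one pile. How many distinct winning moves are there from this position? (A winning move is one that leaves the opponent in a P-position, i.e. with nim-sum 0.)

3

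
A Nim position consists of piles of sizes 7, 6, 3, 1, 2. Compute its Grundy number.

1

Nim-sum: 7 ⊕ 6 ⊕ 3 ⊕ 1 ⊕ 2 = 1.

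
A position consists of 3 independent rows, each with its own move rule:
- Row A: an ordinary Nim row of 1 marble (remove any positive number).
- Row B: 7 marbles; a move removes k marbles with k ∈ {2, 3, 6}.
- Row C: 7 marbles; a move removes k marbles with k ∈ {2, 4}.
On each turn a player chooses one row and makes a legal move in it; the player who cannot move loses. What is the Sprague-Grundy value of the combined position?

0

Row A is a plain Nim row of size 1, so its Grundy value is 1.
Build the Grundy sequence for row B with g(k) = mex{g(k−s) : s ∈ {2, 3, 6}, s ≤ k}:
g(0) = mex{} = 0
g(1) = mex{} = 0
g(2) = mex{0} = 1
g(3) = mex{0} = 1
g(4) = mex{0,1} = 2
g(5) = mex{1} = 0
g(6) = mex{0,1,2} = 3
g(7) = mex{0,2} = 1
So g(7) = 1.
Grundy values for row C (subtraction set {2, 4}):
g(0) = mex{} = 0
g(1) = mex{} = 0
g(2) = mex{0} = 1
g(3) = mex{0} = 1
g(4) = mex{0,1} = 2
g(5) = mex{0,1} = 2
g(6) = mex{1,2} = 0
g(7) = mex{1,2} = 0
So g(7) = 0.
The value of a disjunctive sum is the nim-sum of the parts.
Combined value = 1 ⊕ 1 ⊕ 0 = 0.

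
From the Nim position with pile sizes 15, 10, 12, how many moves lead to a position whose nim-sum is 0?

Compute the nim-sum pairwise:
15 ⊕ 10 = 5
5 ⊕ 12 = 9
The overall nim-sum is X = 9. A pile of size p has a winning move iff p XOR X < p (reduce it to p XOR X).
  15: 15 XOR 9 = 6 < 15 — winning move (to 6).
  10: 10 XOR 9 = 3 < 10 — winning move (to 3).
  12: 12 XOR 9 = 5 < 12 — winning move (to 5).
That gives 3 winning moves.

3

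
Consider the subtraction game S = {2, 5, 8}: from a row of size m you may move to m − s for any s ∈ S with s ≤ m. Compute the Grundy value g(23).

Compute g(0), g(1), … for moves {2, 5, 8}:
k:     0  1  2  3  4  5  6  7  8  9 10 11 12 13 14 15 16 17 18 19 20 21 22 23
g(k):  0  0  1  1  0  2  1  0  2  1  0  0  1  1  0  2  1  0  2  1  0  0  1  1
So g(23) = 1.

1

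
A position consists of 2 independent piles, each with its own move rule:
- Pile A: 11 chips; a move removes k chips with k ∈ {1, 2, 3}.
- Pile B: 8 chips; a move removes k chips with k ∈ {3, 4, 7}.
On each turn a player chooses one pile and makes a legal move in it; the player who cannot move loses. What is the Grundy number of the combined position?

1

Build the Grundy sequence for pile A with g(k) = mex{g(k−s) : s ∈ {1, 2, 3}, s ≤ k}:
k:     0  1  2  3  4  5  6  7  8  9 10 11
g(k):  0  1  2  3  0  1  2  3  0  1  2  3
So g(11) = 3.
Build the Grundy sequence for pile B with g(k) = mex{g(k−s) : s ∈ {3, 4, 7}, s ≤ k}:
k:     0  1  2  3  4  5  6  7  8
g(k):  0  0  0  1  1  1  2  2  2
So g(8) = 2.
The value of a disjunctive sum is the nim-sum of the parts.
Combined value = 3 XOR 2 = 1.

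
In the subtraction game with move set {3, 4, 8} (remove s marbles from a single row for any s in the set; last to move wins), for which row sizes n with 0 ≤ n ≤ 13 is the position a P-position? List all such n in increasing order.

0, 1, 2, 7, 12, 13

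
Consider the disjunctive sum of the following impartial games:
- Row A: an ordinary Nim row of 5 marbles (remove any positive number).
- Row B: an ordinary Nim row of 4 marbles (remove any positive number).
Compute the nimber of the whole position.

Row A is a plain Nim row of size 5, so its Grundy value is 5.
Row B is a plain Nim row of size 4, so its Grundy value is 4.
By the Sprague-Grundy theorem, the Grundy value of a sum of independent games is the XOR of the component values.
Combined value = 5 ⊕ 4 = 1.

1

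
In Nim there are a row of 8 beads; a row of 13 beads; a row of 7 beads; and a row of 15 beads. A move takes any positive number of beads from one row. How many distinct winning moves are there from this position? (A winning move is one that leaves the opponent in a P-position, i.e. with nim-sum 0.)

Nim-sum: 8 ⊕ 13 ⊕ 7 ⊕ 15 = 13.
The overall nim-sum is X = 13. A row of size p has a winning move iff p XOR X < p (reduce it to p XOR X).
  8: 8 XOR 13 = 5 < 8 — winning move (to 5).
  13: 13 XOR 13 = 0 < 13 — winning move (to 0).
  7: 7 XOR 13 = 10 ≥ 7 — no move.
  15: 15 XOR 13 = 2 < 15 — winning move (to 2).
That gives 3 winning moves.

3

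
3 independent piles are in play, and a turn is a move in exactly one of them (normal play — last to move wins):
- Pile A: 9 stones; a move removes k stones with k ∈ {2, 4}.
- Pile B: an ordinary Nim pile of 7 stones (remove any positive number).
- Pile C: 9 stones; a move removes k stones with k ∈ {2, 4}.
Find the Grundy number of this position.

For pile A, compute g(0), g(1), … with moves {2, 4}:
k:     0  1  2  3  4  5  6  7  8  9
g(k):  0  0  1  1  2  2  0  0  1  1
So g(9) = 1.
Pile B is a plain Nim pile of size 7, so its Grundy value is 7.
For pile C, compute g(0), g(1), … with moves {2, 4}:
g(0) = mex{} = 0
g(1) = mex{} = 0
g(2) = mex{0} = 1
g(3) = mex{0} = 1
g(4) = mex{0,1} = 2
g(5) = mex{0,1} = 2
g(6) = mex{1,2} = 0
g(7) = mex{1,2} = 0
g(8) = mex{0,2} = 1
g(9) = mex{0,2} = 1
So g(9) = 1.
The value of a disjunctive sum is the nim-sum of the parts.
Combined value = 1 ⊕ 7 ⊕ 1 = 7.

7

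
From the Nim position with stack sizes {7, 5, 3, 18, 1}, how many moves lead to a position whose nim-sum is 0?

1

Nim-sum: 7 XOR 5 XOR 3 XOR 18 XOR 1 = 18.
The overall nim-sum is X = 18. A stack of size p has a winning move iff p XOR X < p (reduce it to p XOR X).
  7: 7 XOR 18 = 21 ≥ 7 — no move.
  5: 5 XOR 18 = 23 ≥ 5 — no move.
  3: 3 XOR 18 = 17 ≥ 3 — no move.
  18: 18 XOR 18 = 0 < 18 — winning move (to 0).
  1: 1 XOR 18 = 19 ≥ 1 — no move.
That gives 1 winning move.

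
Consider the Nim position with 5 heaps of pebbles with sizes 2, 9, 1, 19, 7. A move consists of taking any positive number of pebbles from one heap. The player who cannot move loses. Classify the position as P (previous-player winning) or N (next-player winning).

N-position

Compute the nim-sum pairwise:
2 ⊕ 9 = 11
11 ⊕ 1 = 10
10 ⊕ 19 = 25
25 ⊕ 7 = 30
The nim-sum is 30 ≠ 0, so this is an N-position: the player to move can win.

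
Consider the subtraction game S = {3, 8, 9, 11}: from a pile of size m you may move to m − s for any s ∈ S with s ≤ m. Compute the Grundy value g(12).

2

Compute g(0), g(1), … for moves {3, 8, 9, 11}:
k:     0  1  2  3  4  5  6  7  8  9 10 11 12
g(k):  0  0  0  1  1  1  0  0  2  1  1  3  2
So g(12) = 2.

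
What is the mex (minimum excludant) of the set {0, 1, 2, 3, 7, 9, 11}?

The values 0, 1, 2, 3 are all present; 4 is the first non-negative integer missing from the set.

4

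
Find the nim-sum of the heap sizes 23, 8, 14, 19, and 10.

8

Compute the nim-sum pairwise:
23 XOR 8 = 31
31 XOR 14 = 17
17 XOR 19 = 2
2 XOR 10 = 8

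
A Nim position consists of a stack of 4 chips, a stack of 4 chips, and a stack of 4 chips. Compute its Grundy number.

4

Bitwise XOR of the heap sizes:
  100  (4)
  100  (4)
  100  (4)
  ---
  100  (4)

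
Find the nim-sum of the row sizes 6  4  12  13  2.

Compute the nim-sum pairwise:
6 ^ 4 = 2
2 ^ 12 = 14
14 ^ 13 = 3
3 ^ 2 = 1

1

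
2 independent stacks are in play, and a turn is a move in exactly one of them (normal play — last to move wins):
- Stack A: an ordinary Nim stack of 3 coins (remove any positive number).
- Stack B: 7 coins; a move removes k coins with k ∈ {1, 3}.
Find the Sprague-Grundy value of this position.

2

Stack A is a plain Nim stack of size 3, so its Grundy value is 3.
Grundy values for stack B (subtraction set {1, 3}):
g(0) = mex{} = 0
g(1) = mex{0} = 1
g(2) = mex{1} = 0
g(3) = mex{0} = 1
g(4) = mex{1} = 0
g(5) = mex{0} = 1
g(6) = mex{1} = 0
g(7) = mex{0} = 1
So g(7) = 1.
The value of a disjunctive sum is the nim-sum of the parts.
Combined value = 3 XOR 1 = 2.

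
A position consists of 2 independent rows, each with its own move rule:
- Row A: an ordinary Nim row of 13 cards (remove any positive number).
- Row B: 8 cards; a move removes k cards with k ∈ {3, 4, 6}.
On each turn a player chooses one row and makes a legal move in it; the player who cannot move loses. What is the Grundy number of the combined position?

15

Row A is a plain Nim row of size 13, so its Grundy value is 13.
Grundy values for row B (subtraction set {3, 4, 6}):
g(0) = mex{} = 0
g(1) = mex{} = 0
g(2) = mex{} = 0
g(3) = mex{0} = 1
g(4) = mex{0} = 1
g(5) = mex{0} = 1
g(6) = mex{0,1} = 2
g(7) = mex{0,1} = 2
g(8) = mex{0,1} = 2
So g(8) = 2.
The value of a disjunctive sum is the nim-sum of the parts.
Combined value = 13 XOR 2 = 15.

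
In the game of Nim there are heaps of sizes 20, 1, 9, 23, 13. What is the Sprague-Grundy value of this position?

6

Compute the nim-sum pairwise:
20 ⊕ 1 = 21
21 ⊕ 9 = 28
28 ⊕ 23 = 11
11 ⊕ 13 = 6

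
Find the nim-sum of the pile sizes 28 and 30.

2

Nim-sum: 28 ⊕ 30 = 2.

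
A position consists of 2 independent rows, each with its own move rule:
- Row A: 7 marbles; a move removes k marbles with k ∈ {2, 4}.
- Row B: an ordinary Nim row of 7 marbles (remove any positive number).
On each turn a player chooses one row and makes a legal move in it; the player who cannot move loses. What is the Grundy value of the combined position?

Build the Grundy sequence for row A with g(k) = mex{g(k−s) : s ∈ {2, 4}, s ≤ k}:
g(0) = mex{} = 0
g(1) = mex{} = 0
g(2) = mex{0} = 1
g(3) = mex{0} = 1
g(4) = mex{0,1} = 2
g(5) = mex{0,1} = 2
g(6) = mex{1,2} = 0
g(7) = mex{1,2} = 0
So g(7) = 0.
Row B is a plain Nim row of size 7, so its Grundy value is 7.
By the Sprague-Grundy theorem, the Grundy value of a sum of independent games is the XOR of the component values.
Combined value = 0 ⊕ 7 = 7.

7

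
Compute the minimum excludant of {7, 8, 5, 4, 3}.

0 is not in the set, so the mex is 0.

0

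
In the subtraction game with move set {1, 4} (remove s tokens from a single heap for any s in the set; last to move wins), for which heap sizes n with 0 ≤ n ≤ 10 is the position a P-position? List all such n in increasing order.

Grundy values for subtraction set {1, 4}:
g(0) = mex{} = 0
g(1) = mex{0} = 1
g(2) = mex{1} = 0
g(3) = mex{0} = 1
g(4) = mex{0,1} = 2
g(5) = mex{1,2} = 0
g(6) = mex{0} = 1
g(7) = mex{1} = 0
g(8) = mex{0,2} = 1
g(9) = mex{0,1} = 2
g(10) = mex{1,2} = 0
The P-positions (g = 0) in 0..10 are 0, 2, 5, 7, 10.

0, 2, 5, 7, 10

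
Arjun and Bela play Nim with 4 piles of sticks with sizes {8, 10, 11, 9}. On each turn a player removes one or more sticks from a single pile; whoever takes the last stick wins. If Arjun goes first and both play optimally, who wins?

Write each in binary and XOR column by column:
  1000  (8)
  1010  (10)
  1011  (11)
  1001  (9)
  ----
  0000  (0)
The nim-sum is 0, so this is a P-position: the player to move is in a losing position under optimal play; Arjun is about to move from it and so loses — Bela wins.

Bela wins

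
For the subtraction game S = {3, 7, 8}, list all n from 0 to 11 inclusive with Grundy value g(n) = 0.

Build the Grundy sequence with g(k) = mex{g(k−s) : s ∈ {3, 7, 8}, s ≤ k}:
k:     0  1  2  3  4  5  6  7  8  9 10 11
g(k):  0  0  0  1  1  1  0  2  2  1  3  0
The P-positions (g = 0) in 0..11 are 0, 1, 2, 6, 11.

0, 1, 2, 6, 11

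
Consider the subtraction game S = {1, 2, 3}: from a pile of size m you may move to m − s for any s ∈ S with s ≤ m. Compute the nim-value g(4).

0

Build the Grundy sequence with g(k) = mex{g(k−s) : s ∈ {1, 2, 3}, s ≤ k}:
g(0) = mex{} = 0
g(1) = mex{0} = 1
g(2) = mex{0,1} = 2
g(3) = mex{0,1,2} = 3
g(4) = mex{1,2,3} = 0
So g(4) = 0.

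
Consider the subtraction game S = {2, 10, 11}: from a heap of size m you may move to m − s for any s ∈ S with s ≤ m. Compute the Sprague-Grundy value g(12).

Grundy values for subtraction set {2, 10, 11}:
k:     0  1  2  3  4  5  6  7  8  9 10 11 12
g(k):  0  0  1  1  0  0  1  1  0  0  1  1  2
So g(12) = 2.

2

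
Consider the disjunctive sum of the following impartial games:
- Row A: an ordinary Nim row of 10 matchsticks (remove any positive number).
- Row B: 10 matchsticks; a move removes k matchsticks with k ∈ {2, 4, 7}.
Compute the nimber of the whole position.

8

Row A is a plain Nim row of size 10, so its Grundy value is 10.
Grundy values for row B (subtraction set {2, 4, 7}):
g(0) = mex{} = 0
g(1) = mex{} = 0
g(2) = mex{0} = 1
g(3) = mex{0} = 1
g(4) = mex{0,1} = 2
g(5) = mex{0,1} = 2
g(6) = mex{1,2} = 0
g(7) = mex{0,1,2} = 3
g(8) = mex{0,2} = 1
g(9) = mex{1,2,3} = 0
g(10) = mex{0,1} = 2
So g(10) = 2.
The value of a disjunctive sum is the nim-sum of the parts.
Combined value = 10 XOR 2 = 8.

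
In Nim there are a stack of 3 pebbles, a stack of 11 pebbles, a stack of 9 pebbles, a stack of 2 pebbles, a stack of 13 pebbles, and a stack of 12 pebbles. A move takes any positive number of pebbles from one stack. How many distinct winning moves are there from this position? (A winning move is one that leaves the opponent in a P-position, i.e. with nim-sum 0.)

Nim-sum: 3 XOR 11 XOR 9 XOR 2 XOR 13 XOR 12 = 2.
The overall nim-sum is X = 2. A stack of size p has a winning move iff p XOR X < p (reduce it to p XOR X).
  3: 3 XOR 2 = 1 < 3 — winning move (to 1).
  11: 11 XOR 2 = 9 < 11 — winning move (to 9).
  9: 9 XOR 2 = 11 ≥ 9 — no move.
  2: 2 XOR 2 = 0 < 2 — winning move (to 0).
  13: 13 XOR 2 = 15 ≥ 13 — no move.
  12: 12 XOR 2 = 14 ≥ 12 — no move.
That gives 3 winning moves.

3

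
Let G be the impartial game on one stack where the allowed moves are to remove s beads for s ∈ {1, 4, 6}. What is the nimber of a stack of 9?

Compute g(0), g(1), … for moves {1, 4, 6}:
g(0) = mex{} = 0
g(1) = mex{0} = 1
g(2) = mex{1} = 0
g(3) = mex{0} = 1
g(4) = mex{0,1} = 2
g(5) = mex{1,2} = 0
g(6) = mex{0} = 1
g(7) = mex{1} = 0
g(8) = mex{0,2} = 1
g(9) = mex{0,1} = 2
So g(9) = 2.

2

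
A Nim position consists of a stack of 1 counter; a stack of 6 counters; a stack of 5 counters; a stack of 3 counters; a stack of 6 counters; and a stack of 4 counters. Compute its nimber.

Nim-sum: 1 ^ 6 ^ 5 ^ 3 ^ 6 ^ 4 = 3.

3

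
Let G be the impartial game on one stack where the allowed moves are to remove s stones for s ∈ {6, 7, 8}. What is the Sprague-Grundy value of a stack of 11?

Build the Grundy sequence with g(k) = mex{g(k−s) : s ∈ {6, 7, 8}, s ≤ k}:
k:     0  1  2  3  4  5  6  7  8  9 10 11
g(k):  0  0  0  0  0  0  1  1  1  1  1  1
So g(11) = 1.

1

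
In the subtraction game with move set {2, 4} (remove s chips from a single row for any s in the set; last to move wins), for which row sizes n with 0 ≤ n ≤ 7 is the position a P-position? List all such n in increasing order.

Compute g(0), g(1), … for moves {2, 4}:
k:     0  1  2  3  4  5  6  7
g(k):  0  0  1  1  2  2  0  0
The P-positions (g = 0) in 0..7 are 0, 1, 6, 7.

0, 1, 6, 7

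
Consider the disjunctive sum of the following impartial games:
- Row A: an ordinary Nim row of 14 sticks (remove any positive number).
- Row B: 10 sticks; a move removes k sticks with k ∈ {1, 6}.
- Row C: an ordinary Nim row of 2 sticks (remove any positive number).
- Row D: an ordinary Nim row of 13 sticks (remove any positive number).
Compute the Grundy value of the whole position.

0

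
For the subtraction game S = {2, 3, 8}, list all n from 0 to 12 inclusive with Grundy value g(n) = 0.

0, 1, 5, 6, 10, 11

Compute g(0), g(1), … for moves {2, 3, 8}:
g(0) = mex{} = 0
g(1) = mex{} = 0
g(2) = mex{0} = 1
g(3) = mex{0} = 1
g(4) = mex{0,1} = 2
g(5) = mex{1} = 0
g(6) = mex{1,2} = 0
g(7) = mex{0,2} = 1
g(8) = mex{0} = 1
g(9) = mex{0,1} = 2
g(10) = mex{1} = 0
g(11) = mex{1,2} = 0
g(12) = mex{0,2} = 1
The P-positions (g = 0) in 0..12 are 0, 1, 5, 6, 10, 11.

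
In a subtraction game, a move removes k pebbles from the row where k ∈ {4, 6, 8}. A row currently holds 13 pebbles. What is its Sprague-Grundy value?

Compute g(0), g(1), … for moves {4, 6, 8}:
k:     0  1  2  3  4  5  6  7  8  9 10 11 12 13
g(k):  0  0  0  0  1  1  1  1  2  2  2  2  0  0
So g(13) = 0.

0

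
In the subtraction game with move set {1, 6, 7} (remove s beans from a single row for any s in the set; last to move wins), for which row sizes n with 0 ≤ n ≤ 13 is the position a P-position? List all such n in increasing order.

Build the Grundy sequence with g(k) = mex{g(k−s) : s ∈ {1, 6, 7}, s ≤ k}:
k:     0  1  2  3  4  5  6  7  8  9 10 11 12 13
g(k):  0  1  0  1  0  1  2  3  2  3  2  3  0  1
The P-positions (g = 0) in 0..13 are 0, 2, 4, 12.

0, 2, 4, 12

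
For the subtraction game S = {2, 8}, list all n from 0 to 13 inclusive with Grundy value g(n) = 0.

0, 1, 4, 5, 10, 11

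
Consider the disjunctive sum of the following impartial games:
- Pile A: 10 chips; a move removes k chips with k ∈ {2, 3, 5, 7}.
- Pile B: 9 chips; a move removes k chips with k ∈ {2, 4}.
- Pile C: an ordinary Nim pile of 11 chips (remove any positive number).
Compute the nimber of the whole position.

Build the Grundy sequence for pile A with g(k) = mex{g(k−s) : s ∈ {2, 3, 5, 7}, s ≤ k}:
k:     0  1  2  3  4  5  6  7  8  9 10
g(k):  0  0  1  1  2  2  3  3  4  0  0
So g(10) = 0.
For pile B, compute g(0), g(1), … with moves {2, 4}:
g(0) = mex{} = 0
g(1) = mex{} = 0
g(2) = mex{0} = 1
g(3) = mex{0} = 1
g(4) = mex{0,1} = 2
g(5) = mex{0,1} = 2
g(6) = mex{1,2} = 0
g(7) = mex{1,2} = 0
g(8) = mex{0,2} = 1
g(9) = mex{0,2} = 1
So g(9) = 1.
Pile C is a plain Nim pile of size 11, so its Grundy value is 11.
By the Sprague-Grundy theorem, the Grundy value of a sum of independent games is the XOR of the component values.
Combined value = 0 ⊕ 1 ⊕ 11 = 10.

10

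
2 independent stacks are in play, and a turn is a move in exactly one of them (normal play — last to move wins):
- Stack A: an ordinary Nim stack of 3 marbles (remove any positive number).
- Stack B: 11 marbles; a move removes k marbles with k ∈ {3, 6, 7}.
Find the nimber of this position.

Stack A is a plain Nim stack of size 3, so its Grundy value is 3.
For stack B, compute g(0), g(1), … with moves {3, 6, 7}:
g(0) = mex{} = 0
g(1) = mex{} = 0
g(2) = mex{} = 0
g(3) = mex{0} = 1
g(4) = mex{0} = 1
g(5) = mex{0} = 1
g(6) = mex{0,1} = 2
g(7) = mex{0,1} = 2
g(8) = mex{0,1} = 2
g(9) = mex{0,1,2} = 3
g(10) = mex{1,2} = 0
g(11) = mex{1,2} = 0
So g(11) = 0.
By the Sprague-Grundy theorem, the Grundy value of a sum of independent games is the XOR of the component values.
Combined value = 3 XOR 0 = 3.

3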